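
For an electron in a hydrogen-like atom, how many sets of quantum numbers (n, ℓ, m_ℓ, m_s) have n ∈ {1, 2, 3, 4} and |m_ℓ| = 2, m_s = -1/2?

6

Work shell by shell — for each n, count the (ℓ, m_ℓ) pairs that satisfy |m_ℓ| = 2:
n=3 → 2; n=4 → 4.
Orbitals: 2 + 4 = 6. With m_s fixed to -1/2 there is one state per orbital, so 6 states.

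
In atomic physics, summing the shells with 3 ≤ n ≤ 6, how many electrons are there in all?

Shell n has n² orbitals: 3²=9 + 4²=16 + 5²=25 + 6²=36 = 86 orbitals.
Two spin states per orbital: 2 × 86 = 172 electrons.

172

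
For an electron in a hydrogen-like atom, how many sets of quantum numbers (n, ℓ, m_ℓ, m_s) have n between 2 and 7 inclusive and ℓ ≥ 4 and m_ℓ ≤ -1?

56

Treat each shell separately and count matching orbitals:
n=5 → 4; n=6 → 9; n=7 → 15.
Orbitals: 4 + 9 + 15 = 28. Including both spin states (m_s = ±1/2) gives 2 × 28 = 56 states.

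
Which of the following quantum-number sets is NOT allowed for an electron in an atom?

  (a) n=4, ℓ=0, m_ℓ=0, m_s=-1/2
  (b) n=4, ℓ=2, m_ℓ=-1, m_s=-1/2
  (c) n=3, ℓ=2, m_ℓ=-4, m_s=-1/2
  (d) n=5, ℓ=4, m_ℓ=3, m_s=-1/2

(c) has |m_ℓ| = 4 > ℓ = 2, violating −ℓ ≤ m_ℓ ≤ ℓ.
The remaining sets (a), (b), (d) satisfy all four rules.

(c)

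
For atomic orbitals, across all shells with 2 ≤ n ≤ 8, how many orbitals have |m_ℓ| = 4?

Work shell by shell — for each n, count the (ℓ, m_ℓ) pairs that satisfy |m_ℓ| = 4:
n=5 → 2; n=6 → 4; n=7 → 6; n=8 → 8.
Total orbitals: 2 + 4 + 6 + 8 = 20.

20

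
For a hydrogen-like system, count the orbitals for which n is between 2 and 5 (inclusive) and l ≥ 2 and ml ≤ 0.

22

Work shell by shell — for each n, count the (l, ml) pairs that satisfy l ≥ 2 and ml ≤ 0:
n=3 → 3; n=4 → 7; n=5 → 12.
Total orbitals: 3 + 7 + 12 = 22.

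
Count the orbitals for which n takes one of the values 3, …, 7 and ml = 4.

6

Treat each shell separately and count matching orbitals:
n=5 → 1; n=6 → 2; n=7 → 3.
Total orbitals: 1 + 2 + 3 = 6.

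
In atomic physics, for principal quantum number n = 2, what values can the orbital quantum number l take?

l is an integer with 0 ≤ l ≤ n−1, so for n = 2: l = 0, 1.

0, 1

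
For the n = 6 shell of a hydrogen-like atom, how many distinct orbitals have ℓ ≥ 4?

20

Go through ℓ = 0, …, 5 (the values permitted for n = 6).
Per ℓ-value: ℓ=4 → 9; ℓ=5 → 11.
Total orbitals: 9 + 11 = 20.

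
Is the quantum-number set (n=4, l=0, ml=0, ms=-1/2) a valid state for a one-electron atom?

n = 4 is a positive integer. l = 0 satisfies 0 ≤ l ≤ n−1 = 3. ml = 0 lies in the range −l … +l (here 0). ms = -1/2 is one of ±1/2.
All four constraints are satisfied.

Valid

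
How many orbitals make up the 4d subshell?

A subshell has 2l+1 orbitals; with l = 2, that's 5.

5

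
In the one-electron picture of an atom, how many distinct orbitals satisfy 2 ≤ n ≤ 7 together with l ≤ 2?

49

Per-shell orbital counts meeting the constraint:
n=2 → 4; n=3 → 9; n=4 → 9; n=5 → 9; n=6 → 9; n=7 → 9.
Total orbitals: 4 + 9 + 9 + 9 + 9 + 9 = 49.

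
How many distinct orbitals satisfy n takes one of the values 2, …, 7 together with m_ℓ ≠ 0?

112

Work shell by shell — for each n, count the (ℓ, m_ℓ) pairs that satisfy m_ℓ ≠ 0:
n=2 → 2; n=3 → 6; n=4 → 12; n=5 → 20; n=6 → 30; n=7 → 42.
Total orbitals: 2 + 6 + 12 + 20 + 30 + 42 = 112.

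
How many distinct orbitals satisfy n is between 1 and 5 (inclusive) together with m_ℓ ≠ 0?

For each n in the range, tally the orbitals obeying m_ℓ ≠ 0:
n=2 → 2; n=3 → 6; n=4 → 12; n=5 → 20.
Total orbitals: 2 + 6 + 12 + 20 = 40.

40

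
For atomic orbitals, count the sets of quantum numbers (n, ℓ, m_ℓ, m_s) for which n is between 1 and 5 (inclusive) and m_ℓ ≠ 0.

Work shell by shell — for each n, count the (ℓ, m_ℓ) pairs that satisfy m_ℓ ≠ 0:
n=2 → 2; n=3 → 6; n=4 → 12; n=5 → 20.
Orbitals: 2 + 6 + 12 + 20 = 40. Including both spin states (m_s = ±1/2) gives 2 × 40 = 80 states.

80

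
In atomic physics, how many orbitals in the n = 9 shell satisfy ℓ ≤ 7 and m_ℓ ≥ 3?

15

Orbitals with ℓ ≤ 7 and m_ℓ ≥ 3, by ℓ: ℓ=3 → 1; ℓ=4 → 2; ℓ=5 → 3; ℓ=6 → 4; ℓ=7 → 5.
Total orbitals: 1 + 2 + 3 + 4 + 5 = 15.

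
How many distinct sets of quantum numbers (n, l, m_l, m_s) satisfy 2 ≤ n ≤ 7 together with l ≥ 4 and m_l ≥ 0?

Go shell by shell, enumerating (l, m_l) with l ≥ 4 and m_l ≥ 0:
n=5 → 5; n=6 → 11; n=7 → 18.
Orbitals: 5 + 11 + 18 = 34. Including both spin states (m_s = ±1/2) gives 2 × 34 = 68 states.

68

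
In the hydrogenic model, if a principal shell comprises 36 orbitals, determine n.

n² = 36 ⇒ n = 6.

n = 6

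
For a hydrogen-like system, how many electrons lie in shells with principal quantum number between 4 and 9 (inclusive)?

542

Shell n has n² orbitals: 4²=16 + 5²=25 + 6²=36 + 7²=49 + 8²=64 + 9²=81 = 271 orbitals.
Two spin states per orbital: 2 × 271 = 542 electrons.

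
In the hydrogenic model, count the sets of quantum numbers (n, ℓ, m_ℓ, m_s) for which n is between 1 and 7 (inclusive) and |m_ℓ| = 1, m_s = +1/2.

Treat each shell separately and count matching orbitals:
n=2 → 2; n=3 → 4; n=4 → 6; n=5 → 8; n=6 → 10; n=7 → 12.
Orbitals: 2 + 4 + 6 + 8 + 10 + 12 = 42. With m_s fixed to +1/2 there is one state per orbital, so 42 states.

42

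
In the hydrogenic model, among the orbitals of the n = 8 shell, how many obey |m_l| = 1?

14

Contributions: l=1 → 2; l=2 → 2; l=3 → 2; l=4 → 2; l=5 → 2; l=6 → 2; l=7 → 2.
Total orbitals: 2 + 2 + 2 + 2 + 2 + 2 + 2 = 14.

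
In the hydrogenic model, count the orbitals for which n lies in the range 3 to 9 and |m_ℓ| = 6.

Count contributing orbitals for each principal shell:
n=7 → 2; n=8 → 4; n=9 → 6.
Total orbitals: 2 + 4 + 6 = 12.

12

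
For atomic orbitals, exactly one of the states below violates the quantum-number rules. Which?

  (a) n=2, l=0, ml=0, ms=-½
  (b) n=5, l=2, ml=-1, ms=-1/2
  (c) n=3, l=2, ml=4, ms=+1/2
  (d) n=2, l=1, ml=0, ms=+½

(c) has |ml| = 4 > l = 2, violating −l ≤ ml ≤ l.
The remaining sets (a), (b), (d) satisfy all four rules.

(c)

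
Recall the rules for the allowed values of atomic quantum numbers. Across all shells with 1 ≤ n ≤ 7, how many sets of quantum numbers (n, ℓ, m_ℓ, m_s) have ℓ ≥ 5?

70

For each n in the range, tally the orbitals obeying ℓ ≥ 5:
n=6 → 11; n=7 → 24.
Orbitals: 11 + 24 = 35. Including both spin states (m_s = ±1/2) gives 2 × 35 = 70 states.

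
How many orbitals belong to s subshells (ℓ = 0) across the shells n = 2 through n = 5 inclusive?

An s subshell (ℓ = 0) exists for every n ≥ 1, so shells n = 2, 3, 4, 5 each contribute one — 4 subshells.
Since each s subshell has 2·0+1 = 1 orbital, the total is 4 × 1 = 4.

4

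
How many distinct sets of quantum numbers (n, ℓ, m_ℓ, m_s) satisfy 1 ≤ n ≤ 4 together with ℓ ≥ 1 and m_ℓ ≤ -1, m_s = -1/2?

Treat each shell separately and count matching orbitals:
n=2 → 1; n=3 → 3; n=4 → 6.
Orbitals: 1 + 3 + 6 = 10. With m_s fixed to -1/2 there is one state per orbital, so 10 states.

10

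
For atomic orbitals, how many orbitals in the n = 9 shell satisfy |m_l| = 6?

6

For n = 9, l ranges over 0 … 8.
Contributions: l=6 → 2; l=7 → 2; l=8 → 2.
Total orbitals: 2 + 2 + 2 = 6.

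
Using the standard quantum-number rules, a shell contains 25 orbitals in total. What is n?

n = 5

n² = 25 ⇒ n = 5.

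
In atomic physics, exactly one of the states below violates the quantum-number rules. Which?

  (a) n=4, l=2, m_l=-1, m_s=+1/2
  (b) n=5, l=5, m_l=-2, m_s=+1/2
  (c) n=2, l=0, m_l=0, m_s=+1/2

(b)

(b) has l = 5 ≥ n = 5, violating 0 ≤ l ≤ n−1.
The remaining sets (a), (c) satisfy all four rules.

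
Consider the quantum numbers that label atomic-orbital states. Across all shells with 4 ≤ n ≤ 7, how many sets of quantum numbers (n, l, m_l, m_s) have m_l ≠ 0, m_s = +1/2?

For each n in the range, tally the orbitals obeying m_l ≠ 0:
n=4 → 12; n=5 → 20; n=6 → 30; n=7 → 42.
Orbitals: 12 + 20 + 30 + 42 = 104. With m_s fixed to +1/2 there is one state per orbital, so 104 states.

104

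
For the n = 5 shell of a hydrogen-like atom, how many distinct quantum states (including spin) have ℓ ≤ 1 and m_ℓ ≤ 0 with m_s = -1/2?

3

Per ℓ-value: ℓ=0 → 1; ℓ=1 → 2.
Orbitals: 1 + 2 = 3. With m_s fixed to a single value there is one state per orbital, giving 3 states.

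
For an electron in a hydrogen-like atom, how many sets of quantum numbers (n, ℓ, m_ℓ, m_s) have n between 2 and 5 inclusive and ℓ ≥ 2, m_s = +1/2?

For each n in the range, tally the orbitals obeying ℓ ≥ 2:
n=3 → 5; n=4 → 12; n=5 → 21.
Orbitals: 5 + 12 + 21 = 38. With m_s fixed to +1/2 there is one state per orbital, so 38 states.

38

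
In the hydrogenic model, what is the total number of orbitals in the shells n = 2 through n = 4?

29

Shell n has n² orbitals: 2²=4 + 3²=9 + 4²=16 = 29 orbitals.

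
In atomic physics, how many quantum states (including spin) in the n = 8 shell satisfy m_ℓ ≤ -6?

Contributions: ℓ=6 → 1; ℓ=7 → 2.
Orbitals: 1 + 2 = 3. Each orbital carries two spin states, so 3 × 2 = 6 states.

6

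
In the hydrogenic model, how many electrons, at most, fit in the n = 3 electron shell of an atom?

18

A shell holds 2n² electrons: 2 × 3² = 2 × 9 = 18.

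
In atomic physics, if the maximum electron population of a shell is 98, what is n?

n = 7

2n² = 98 ⇒ n² = 49 ⇒ n = 7.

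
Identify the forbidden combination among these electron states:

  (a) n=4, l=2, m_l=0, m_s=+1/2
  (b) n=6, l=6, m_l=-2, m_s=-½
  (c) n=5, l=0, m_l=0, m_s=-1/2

(b)

(b) has l = 6 ≥ n = 6, violating 0 ≤ l ≤ n−1.
The remaining sets (a), (c) satisfy all four rules.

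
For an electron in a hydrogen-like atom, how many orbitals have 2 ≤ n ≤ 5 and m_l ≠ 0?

Count contributing orbitals for each principal shell:
n=2 → 2; n=3 → 6; n=4 → 12; n=5 → 20.
Total orbitals: 2 + 6 + 12 + 20 = 40.

40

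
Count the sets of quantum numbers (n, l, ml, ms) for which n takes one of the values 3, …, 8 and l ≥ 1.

386

Per-shell orbital counts meeting the constraint:
n=3 → 8; n=4 → 15; n=5 → 24; n=6 → 35; n=7 → 48; n=8 → 63.
Orbitals: 8 + 15 + 24 + 35 + 48 + 63 = 193. Including both spin states (ms = ±1/2) gives 2 × 193 = 386 states.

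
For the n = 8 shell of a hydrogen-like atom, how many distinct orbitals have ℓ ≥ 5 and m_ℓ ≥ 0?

Go through ℓ = 0, …, 7 (the values permitted for n = 8).
The (ℓ, m_ℓ) pairs meeting ℓ ≥ 5 and m_ℓ ≥ 0 give: ℓ=5 → 6; ℓ=6 → 7; ℓ=7 → 8.
Total orbitals: 6 + 7 + 8 = 21.

21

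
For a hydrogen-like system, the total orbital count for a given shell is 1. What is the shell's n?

n² = 1 ⇒ n = 1.

n = 1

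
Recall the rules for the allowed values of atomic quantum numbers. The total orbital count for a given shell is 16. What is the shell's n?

n = 4

n² = 16 ⇒ n = 4.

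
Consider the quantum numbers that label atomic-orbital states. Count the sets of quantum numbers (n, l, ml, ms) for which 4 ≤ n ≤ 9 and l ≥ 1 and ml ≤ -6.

For each n in the range, tally the orbitals obeying l ≥ 1 and ml ≤ -6:
n=7 → 1; n=8 → 3; n=9 → 6.
Orbitals: 1 + 3 + 6 = 10. Including both spin states (ms = ±1/2) gives 2 × 10 = 20 states.

20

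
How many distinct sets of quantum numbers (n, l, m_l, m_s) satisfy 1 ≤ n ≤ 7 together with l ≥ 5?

70

Go shell by shell, enumerating (l, m_l) with l ≥ 5:
n=6 → 11; n=7 → 24.
Orbitals: 11 + 24 = 35. Including both spin states (m_s = ±1/2) gives 2 × 35 = 70 states.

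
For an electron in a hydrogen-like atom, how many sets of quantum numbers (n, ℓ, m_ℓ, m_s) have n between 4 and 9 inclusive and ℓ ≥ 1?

530

For each n in the range, tally the orbitals obeying ℓ ≥ 1:
n=4 → 15; n=5 → 24; n=6 → 35; n=7 → 48; n=8 → 63; n=9 → 80.
Orbitals: 15 + 24 + 35 + 48 + 63 + 80 = 265. Including both spin states (m_s = ±1/2) gives 2 × 265 = 530 states.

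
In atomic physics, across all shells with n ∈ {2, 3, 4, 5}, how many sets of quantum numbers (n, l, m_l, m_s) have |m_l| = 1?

Per-shell orbital counts meeting the constraint:
n=2 → 2; n=3 → 4; n=4 → 6; n=5 → 8.
Orbitals: 2 + 4 + 6 + 8 = 20. Including both spin states (m_s = ±1/2) gives 2 × 20 = 40 states.

40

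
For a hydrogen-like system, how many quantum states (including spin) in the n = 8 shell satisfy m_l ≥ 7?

Contributions: l=7 → 1.
Orbitals: 1. Each orbital carries two spin states, so 1 × 2 = 2 states.

2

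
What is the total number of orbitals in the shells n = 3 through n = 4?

Shell n has n² orbitals: 3²=9 + 4²=16 = 25 orbitals.

25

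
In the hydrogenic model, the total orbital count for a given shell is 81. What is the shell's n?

n = 9

n² = 81 ⇒ n = 9.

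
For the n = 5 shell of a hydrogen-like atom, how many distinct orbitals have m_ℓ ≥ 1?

Per ℓ-value: ℓ=1 → 1; ℓ=2 → 2; ℓ=3 → 3; ℓ=4 → 4.
Total orbitals: 1 + 2 + 3 + 4 = 10.

10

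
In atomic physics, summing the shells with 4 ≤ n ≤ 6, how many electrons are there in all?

Shell n has n² orbitals: 4²=16 + 5²=25 + 6²=36 = 77 orbitals.
Two spin states per orbital: 2 × 77 = 154 electrons.

154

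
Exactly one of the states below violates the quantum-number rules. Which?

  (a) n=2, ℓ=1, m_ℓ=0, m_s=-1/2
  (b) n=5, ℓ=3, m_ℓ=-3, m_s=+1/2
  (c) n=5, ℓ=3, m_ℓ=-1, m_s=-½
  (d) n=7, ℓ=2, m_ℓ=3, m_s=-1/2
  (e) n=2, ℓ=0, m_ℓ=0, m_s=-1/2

(d)

(d) has |m_ℓ| = 3 > ℓ = 2, violating −ℓ ≤ m_ℓ ≤ ℓ.
The remaining sets (a), (b), (c), (e) satisfy all four rules.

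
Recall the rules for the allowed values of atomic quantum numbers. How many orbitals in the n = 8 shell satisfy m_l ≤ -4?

10

For n = 8, l ranges over 0 … 7.
The (l, m_l) pairs meeting m_l ≤ -4 give: l=4 → 1; l=5 → 2; l=6 → 3; l=7 → 4.
Total orbitals: 1 + 2 + 3 + 4 = 10.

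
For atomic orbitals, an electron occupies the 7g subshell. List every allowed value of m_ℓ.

The 7g subshell has ℓ = 4, and m_ℓ takes every integer from −ℓ to +ℓ. With ℓ = 4 that gives the 9 values -4, -3, -2, -1, 0, 1, 2, 3, 4.

-4, -3, -2, -1, 0, 1, 2, 3, 4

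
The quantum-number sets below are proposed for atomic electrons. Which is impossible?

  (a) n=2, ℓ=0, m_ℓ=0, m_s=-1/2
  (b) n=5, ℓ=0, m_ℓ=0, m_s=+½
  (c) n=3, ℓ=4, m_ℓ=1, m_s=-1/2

(c) has ℓ = 4 ≥ n = 3, violating 0 ≤ ℓ ≤ n−1.
The remaining sets (a), (b) satisfy all four rules.

(c)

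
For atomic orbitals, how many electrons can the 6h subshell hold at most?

22

A subshell with ℓ = 5 has 2ℓ+1 = 11 orbitals, each holding 2 electrons (spin ±1/2), so 11 × 2 = 22.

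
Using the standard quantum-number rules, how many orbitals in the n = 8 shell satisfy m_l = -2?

For n = 8, l ranges over 0 … 7.
The (l, m_l) pairs meeting m_l = -2 give: l=2 → 1; l=3 → 1; l=4 → 1; l=5 → 1; l=6 → 1; l=7 → 1.
Total orbitals: 1 + 1 + 1 + 1 + 1 + 1 = 6.

6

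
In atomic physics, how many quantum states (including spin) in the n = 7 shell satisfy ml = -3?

8

The n = 7 shell has l = 0 through 6; check each.
Orbitals with ml = -3, by l: l=3 → 1; l=4 → 1; l=5 → 1; l=6 → 1.
Orbitals: 1 + 1 + 1 + 1 = 4. Each orbital carries two spin states, so 4 × 2 = 8 states.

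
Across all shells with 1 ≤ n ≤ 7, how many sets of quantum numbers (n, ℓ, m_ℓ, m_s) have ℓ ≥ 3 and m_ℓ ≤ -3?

Work shell by shell — for each n, count the (ℓ, m_ℓ) pairs that satisfy ℓ ≥ 3 and m_ℓ ≤ -3:
n=4 → 1; n=5 → 3; n=6 → 6; n=7 → 10.
Orbitals: 1 + 3 + 6 + 10 = 20. Including both spin states (m_s = ±1/2) gives 2 × 20 = 40 states.

40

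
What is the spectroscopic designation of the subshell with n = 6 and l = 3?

6f

l = 3 corresponds to the letter 'f', so the subshell is 6f.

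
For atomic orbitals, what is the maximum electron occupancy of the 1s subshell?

2

A subshell with l = 0 has 2l+1 = 1 orbital, each holding 2 electrons (spin ±1/2), so 1 × 2 = 2.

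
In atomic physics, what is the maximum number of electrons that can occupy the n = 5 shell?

A shell holds 2n² electrons: 2 × 5² = 2 × 25 = 50.

50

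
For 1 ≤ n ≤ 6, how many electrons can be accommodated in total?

Total orbitals = 1² + 2² + 3² + 4² + 5² + 6² = 91. Doubling for spin gives 182 electrons.

182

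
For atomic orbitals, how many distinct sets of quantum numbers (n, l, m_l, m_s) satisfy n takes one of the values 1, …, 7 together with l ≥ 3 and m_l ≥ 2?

Go shell by shell, enumerating (l, m_l) with l ≥ 3 and m_l ≥ 2:
n=4 → 2; n=5 → 5; n=6 → 9; n=7 → 14.
Orbitals: 2 + 5 + 9 + 14 = 30. Including both spin states (m_s = ±1/2) gives 2 × 30 = 60 states.

60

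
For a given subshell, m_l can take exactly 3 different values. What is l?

m_l ranges over 2l+1 integers, so 2l+1 = 3 ⇒ l = 1.

l = 1 (p)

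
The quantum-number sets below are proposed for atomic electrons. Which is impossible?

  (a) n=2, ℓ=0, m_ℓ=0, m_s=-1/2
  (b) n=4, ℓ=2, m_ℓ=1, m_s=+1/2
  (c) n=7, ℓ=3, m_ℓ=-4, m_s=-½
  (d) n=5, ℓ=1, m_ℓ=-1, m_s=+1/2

(c) has |m_ℓ| = 4 > ℓ = 3, violating −ℓ ≤ m_ℓ ≤ ℓ.
The remaining sets (a), (b), (d) satisfy all four rules.

(c)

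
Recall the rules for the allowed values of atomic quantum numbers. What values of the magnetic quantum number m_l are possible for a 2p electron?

The 2p subshell has l = 1, and m_l takes every integer from −l to +l. With l = 1 that gives the 3 values -1, 0, 1.

-1, 0, 1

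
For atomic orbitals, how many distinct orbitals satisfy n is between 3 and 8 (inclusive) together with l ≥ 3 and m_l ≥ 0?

Go shell by shell, enumerating (l, m_l) with l ≥ 3 and m_l ≥ 0:
n=4 → 4; n=5 → 9; n=6 → 15; n=7 → 22; n=8 → 30.
Total orbitals: 4 + 9 + 15 + 22 + 30 = 80.

80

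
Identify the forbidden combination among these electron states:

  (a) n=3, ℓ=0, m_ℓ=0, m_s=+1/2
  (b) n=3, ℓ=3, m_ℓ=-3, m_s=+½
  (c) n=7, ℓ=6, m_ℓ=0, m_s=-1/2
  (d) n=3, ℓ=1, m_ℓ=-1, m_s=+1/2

(b)

(b) has ℓ = 3 ≥ n = 3, violating 0 ≤ ℓ ≤ n−1.
The remaining sets (a), (c), (d) satisfy all four rules.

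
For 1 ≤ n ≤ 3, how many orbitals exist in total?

14

Total orbitals = 1² + 2² + 3² = 14.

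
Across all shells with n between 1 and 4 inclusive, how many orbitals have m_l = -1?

Work shell by shell — for each n, count the (l, m_l) pairs that satisfy m_l = -1:
n=2 → 1; n=3 → 2; n=4 → 3.
Total orbitals: 1 + 2 + 3 = 6.

6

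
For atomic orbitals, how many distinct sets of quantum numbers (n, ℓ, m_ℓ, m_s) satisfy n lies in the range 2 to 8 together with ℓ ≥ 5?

Work shell by shell — for each n, count the (ℓ, m_ℓ) pairs that satisfy ℓ ≥ 5:
n=6 → 11; n=7 → 24; n=8 → 39.
Orbitals: 11 + 24 + 39 = 74. Including both spin states (m_s = ±1/2) gives 2 × 74 = 148 states.

148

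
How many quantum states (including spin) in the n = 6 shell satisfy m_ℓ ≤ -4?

6

For n = 6, ℓ ranges over 0 … 5.
Contributions: ℓ=4 → 1; ℓ=5 → 2.
Orbitals: 1 + 2 = 3. Each orbital carries two spin states, so 3 × 2 = 6 states.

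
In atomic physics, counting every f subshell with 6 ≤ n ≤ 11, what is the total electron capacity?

An f subshell (l = 3) exists for every n ≥ 4, so shells n = 6, 7, 8, 9, 10, 11 each contribute one — 6 subshells.
Since each f subshell holds 2(2·3+1) = 14 electrons, the total is 6 × 14 = 84.

84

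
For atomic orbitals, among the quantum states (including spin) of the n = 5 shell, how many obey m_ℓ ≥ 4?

With n = 5 the allowed ℓ are 0, 1, …, 4.
Orbitals with m_ℓ ≥ 4, by ℓ: ℓ=4 → 1.
Orbitals: 1. Each orbital carries two spin states, so 1 × 2 = 2 states.

2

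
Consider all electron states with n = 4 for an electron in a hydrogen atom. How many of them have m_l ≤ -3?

Contributions: l=3 → 1.
Orbitals: 1. Each orbital carries two spin states, so 1 × 2 = 2 states.

2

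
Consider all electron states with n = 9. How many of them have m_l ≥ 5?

The (l, m_l) pairs meeting m_l ≥ 5 give: l=5 → 1; l=6 → 2; l=7 → 3; l=8 → 4.
Orbitals: 1 + 2 + 3 + 4 = 10. Each orbital carries two spin states, so 10 × 2 = 20 states.

20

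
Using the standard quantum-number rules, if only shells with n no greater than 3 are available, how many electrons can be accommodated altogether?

Total orbitals = 1² + 2² + 3² = 14. Doubling for spin gives 28 electrons.

28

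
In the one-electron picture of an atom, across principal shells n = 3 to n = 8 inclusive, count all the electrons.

398

Shell n has n² orbitals: 3²=9 + 4²=16 + 5²=25 + 6²=36 + 7²=49 + 8²=64 = 199 orbitals.
Two spin states per orbital: 2 × 199 = 398 electrons.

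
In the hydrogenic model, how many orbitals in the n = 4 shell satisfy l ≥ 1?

15

For n = 4, l ranges over 0 … 3.
The (l, ml) pairs meeting l ≥ 1 give: l=1 → 3; l=2 → 5; l=3 → 7.
Total orbitals: 3 + 5 + 7 = 15.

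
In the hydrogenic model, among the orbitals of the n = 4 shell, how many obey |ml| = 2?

The n = 4 shell has l = 0 through 3; check each.
Orbitals with |ml| = 2, by l: l=2 → 2; l=3 → 2.
Total orbitals: 2 + 2 = 4.

4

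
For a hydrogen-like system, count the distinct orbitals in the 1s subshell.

1

A subshell has 2l+1 orbitals; with l = 0, that's 1.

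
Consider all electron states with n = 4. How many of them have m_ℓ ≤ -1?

For n = 4, ℓ ranges over 0 … 3.
Contributions: ℓ=1 → 1; ℓ=2 → 2; ℓ=3 → 3.
Orbitals: 1 + 2 + 3 = 6. Each orbital carries two spin states, so 6 × 2 = 12 states.

12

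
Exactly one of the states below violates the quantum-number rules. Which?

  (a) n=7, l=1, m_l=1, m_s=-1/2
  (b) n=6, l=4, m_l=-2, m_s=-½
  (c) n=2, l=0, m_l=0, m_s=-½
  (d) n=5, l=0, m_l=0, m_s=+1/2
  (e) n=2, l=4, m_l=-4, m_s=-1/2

(e)

(e) has l = 4 ≥ n = 2, violating 0 ≤ l ≤ n−1.
The remaining sets (a), (b), (c), (d) satisfy all four rules.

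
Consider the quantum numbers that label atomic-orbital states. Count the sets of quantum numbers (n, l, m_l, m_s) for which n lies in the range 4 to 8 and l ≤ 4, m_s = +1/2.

116

Go shell by shell, enumerating (l, m_l) with l ≤ 4:
n=4 → 16; n=5 → 25; n=6 → 25; n=7 → 25; n=8 → 25.
Orbitals: 16 + 25 + 25 + 25 + 25 = 116. With m_s fixed to +1/2 there is one state per orbital, so 116 states.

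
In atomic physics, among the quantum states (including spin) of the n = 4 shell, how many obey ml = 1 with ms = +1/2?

3

The (l, ml) pairs meeting ml = 1 give: l=1 → 1; l=2 → 1; l=3 → 1.
Orbitals: 1 + 1 + 1 = 3. With ms fixed to a single value there is one state per orbital, giving 3 states.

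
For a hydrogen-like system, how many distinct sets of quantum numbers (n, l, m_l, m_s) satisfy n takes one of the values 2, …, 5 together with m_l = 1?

Count contributing orbitals for each principal shell:
n=2 → 1; n=3 → 2; n=4 → 3; n=5 → 4.
Orbitals: 1 + 2 + 3 + 4 = 10. Including both spin states (m_s = ±1/2) gives 2 × 10 = 20 states.

20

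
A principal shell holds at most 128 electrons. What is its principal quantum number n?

n = 8

2n² = 128 ⇒ n² = 64 ⇒ n = 8.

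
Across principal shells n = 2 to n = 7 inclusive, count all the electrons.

278

Shell n has n² orbitals: 2²=4 + 3²=9 + 4²=16 + 5²=25 + 6²=36 + 7²=49 = 139 orbitals.
Two spin states per orbital: 2 × 139 = 278 electrons.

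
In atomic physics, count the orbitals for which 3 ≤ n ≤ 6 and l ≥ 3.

50

Treat each shell separately and count matching orbitals:
n=4 → 7; n=5 → 16; n=6 → 27.
Total orbitals: 7 + 16 + 27 = 50.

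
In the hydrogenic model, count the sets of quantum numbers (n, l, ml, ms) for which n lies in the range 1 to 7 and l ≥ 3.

180

Go shell by shell, enumerating (l, ml) with l ≥ 3:
n=4 → 7; n=5 → 16; n=6 → 27; n=7 → 40.
Orbitals: 7 + 16 + 27 + 40 = 90. Including both spin states (ms = ±1/2) gives 2 × 90 = 180 states.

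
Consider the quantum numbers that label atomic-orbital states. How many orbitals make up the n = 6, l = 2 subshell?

5

A subshell has 2l+1 orbitals; with l = 2, that's 5.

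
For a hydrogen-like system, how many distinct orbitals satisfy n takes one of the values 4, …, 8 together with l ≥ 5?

74

For each n in the range, tally the orbitals obeying l ≥ 5:
n=6 → 11; n=7 → 24; n=8 → 39.
Total orbitals: 11 + 24 + 39 = 74.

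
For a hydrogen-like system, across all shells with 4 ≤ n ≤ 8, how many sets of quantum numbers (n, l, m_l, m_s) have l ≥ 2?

340

Count contributing orbitals for each principal shell:
n=4 → 12; n=5 → 21; n=6 → 32; n=7 → 45; n=8 → 60.
Orbitals: 12 + 21 + 32 + 45 + 60 = 170. Including both spin states (m_s = ±1/2) gives 2 × 170 = 340 states.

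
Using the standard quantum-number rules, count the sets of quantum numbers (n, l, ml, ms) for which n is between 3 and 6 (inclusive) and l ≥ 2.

Go shell by shell, enumerating (l, ml) with l ≥ 2:
n=3 → 5; n=4 → 12; n=5 → 21; n=6 → 32.
Orbitals: 5 + 12 + 21 + 32 = 70. Including both spin states (ms = ±1/2) gives 2 × 70 = 140 states.

140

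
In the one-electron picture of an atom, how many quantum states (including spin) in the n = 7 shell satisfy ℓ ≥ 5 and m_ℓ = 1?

4

Contributions: ℓ=5 → 1; ℓ=6 → 1.
Orbitals: 1 + 1 = 2. Each orbital carries two spin states, so 2 × 2 = 4 states.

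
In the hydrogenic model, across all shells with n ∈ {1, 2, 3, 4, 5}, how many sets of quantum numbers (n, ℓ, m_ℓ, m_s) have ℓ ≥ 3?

Per-shell orbital counts meeting the constraint:
n=4 → 7; n=5 → 16.
Orbitals: 7 + 16 = 23. Including both spin states (m_s = ±1/2) gives 2 × 23 = 46 states.

46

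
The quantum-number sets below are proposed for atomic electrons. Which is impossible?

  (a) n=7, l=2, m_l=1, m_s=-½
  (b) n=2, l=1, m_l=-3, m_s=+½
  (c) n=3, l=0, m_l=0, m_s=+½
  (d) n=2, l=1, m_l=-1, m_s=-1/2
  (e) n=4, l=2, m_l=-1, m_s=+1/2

(b) has |m_l| = 3 > l = 1, violating −l ≤ m_l ≤ l.
The remaining sets (a), (c), (d), (e) satisfy all four rules.

(b)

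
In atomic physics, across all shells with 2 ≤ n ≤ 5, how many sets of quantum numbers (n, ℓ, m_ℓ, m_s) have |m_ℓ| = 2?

Work shell by shell — for each n, count the (ℓ, m_ℓ) pairs that satisfy |m_ℓ| = 2:
n=3 → 2; n=4 → 4; n=5 → 6.
Orbitals: 2 + 4 + 6 = 12. Including both spin states (m_s = ±1/2) gives 2 × 12 = 24 states.

24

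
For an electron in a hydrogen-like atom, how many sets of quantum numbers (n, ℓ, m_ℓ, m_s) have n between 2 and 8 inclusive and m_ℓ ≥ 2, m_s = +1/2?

For each n in the range, tally the orbitals obeying m_ℓ ≥ 2:
n=3 → 1; n=4 → 3; n=5 → 6; n=6 → 10; n=7 → 15; n=8 → 21.
Orbitals: 1 + 3 + 6 + 10 + 15 + 21 = 56. With m_s fixed to +1/2 there is one state per orbital, so 56 states.

56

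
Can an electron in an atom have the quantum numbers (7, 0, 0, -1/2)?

Yes

n = 7 is a positive integer. l = 0 satisfies 0 ≤ l ≤ n−1 = 6. ml = 0 lies in the range −l … +l (here 0). ms = -1/2 is one of ±1/2.
All four constraints are satisfied.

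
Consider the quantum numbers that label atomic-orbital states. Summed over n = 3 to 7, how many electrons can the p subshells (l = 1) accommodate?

A p subshell (l = 1) exists for every n ≥ 2, so shells n = 3, 4, 5, 6, 7 each contribute one — 5 subshells.
Since each p subshell holds 2(2·1+1) = 6 electrons, the total is 5 × 6 = 30.

30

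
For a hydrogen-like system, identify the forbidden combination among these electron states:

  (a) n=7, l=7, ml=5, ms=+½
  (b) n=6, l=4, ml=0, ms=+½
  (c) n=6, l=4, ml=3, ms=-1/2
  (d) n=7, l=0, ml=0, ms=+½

(a)

(a) has l = 7 ≥ n = 7, violating 0 ≤ l ≤ n−1.
The remaining sets (b), (c), (d) satisfy all four rules.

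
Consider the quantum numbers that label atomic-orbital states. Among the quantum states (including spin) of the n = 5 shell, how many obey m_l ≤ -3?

For n = 5, l ranges over 0 … 4.
The (l, m_l) pairs meeting m_l ≤ -3 give: l=3 → 1; l=4 → 2.
Orbitals: 1 + 2 = 3. Each orbital carries two spin states, so 3 × 2 = 6 states.

6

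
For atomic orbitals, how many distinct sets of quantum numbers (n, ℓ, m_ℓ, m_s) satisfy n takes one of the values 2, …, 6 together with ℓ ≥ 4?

Go shell by shell, enumerating (ℓ, m_ℓ) with ℓ ≥ 4:
n=5 → 9; n=6 → 20.
Orbitals: 9 + 20 = 29. Including both spin states (m_s = ±1/2) gives 2 × 29 = 58 states.

58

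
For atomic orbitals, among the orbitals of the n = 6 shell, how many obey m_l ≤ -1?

Per l-value: l=1 → 1; l=2 → 2; l=3 → 3; l=4 → 4; l=5 → 5.
Total orbitals: 1 + 2 + 3 + 4 + 5 = 15.

15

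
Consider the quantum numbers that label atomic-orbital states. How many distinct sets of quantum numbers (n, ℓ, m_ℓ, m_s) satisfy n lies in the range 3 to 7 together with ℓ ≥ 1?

260

Count contributing orbitals for each principal shell:
n=3 → 8; n=4 → 15; n=5 → 24; n=6 → 35; n=7 → 48.
Orbitals: 8 + 15 + 24 + 35 + 48 = 130. Including both spin states (m_s = ±1/2) gives 2 × 130 = 260 states.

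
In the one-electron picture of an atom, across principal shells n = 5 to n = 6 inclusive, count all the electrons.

122

Shell n has n² orbitals: 5²=25 + 6²=36 = 61 orbitals.
Two spin states per orbital: 2 × 61 = 122 electrons.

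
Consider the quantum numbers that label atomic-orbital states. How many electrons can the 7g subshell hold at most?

18

A subshell with l = 4 has 2l+1 = 9 orbitals, each holding 2 electrons (spin ±1/2), so 9 × 2 = 18.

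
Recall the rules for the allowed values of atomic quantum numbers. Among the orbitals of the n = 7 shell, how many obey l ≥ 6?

Per l-value: l=6 → 13.
Total orbitals: 13.

13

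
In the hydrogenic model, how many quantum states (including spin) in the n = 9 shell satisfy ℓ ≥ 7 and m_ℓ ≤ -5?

With n = 9 the allowed ℓ are 0, 1, …, 8.
Per ℓ-value: ℓ=7 → 3; ℓ=8 → 4.
Orbitals: 3 + 4 = 7. Each orbital carries two spin states, so 7 × 2 = 14 states.

14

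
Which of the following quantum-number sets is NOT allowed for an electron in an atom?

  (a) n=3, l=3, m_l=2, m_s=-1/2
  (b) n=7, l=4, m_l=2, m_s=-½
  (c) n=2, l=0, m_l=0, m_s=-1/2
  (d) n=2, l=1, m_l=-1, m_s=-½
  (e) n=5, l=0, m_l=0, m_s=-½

(a)

(a) has l = 3 ≥ n = 3, violating 0 ≤ l ≤ n−1.
The remaining sets (b), (c), (d), (e) satisfy all four rules.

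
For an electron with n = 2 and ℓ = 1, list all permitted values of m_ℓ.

-1, 0, 1

m_ℓ takes every integer from −ℓ to +ℓ. With ℓ = 1 that gives the 3 values -1, 0, 1.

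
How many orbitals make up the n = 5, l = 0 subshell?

A subshell has 2l+1 orbitals; with l = 0, that's 1.

1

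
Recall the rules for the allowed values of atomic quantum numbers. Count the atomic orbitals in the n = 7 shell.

The n = 7 shell contains n² = 7² = 49 orbitals.

49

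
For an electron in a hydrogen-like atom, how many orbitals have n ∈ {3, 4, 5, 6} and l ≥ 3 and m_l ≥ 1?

22

Treat each shell separately and count matching orbitals:
n=4 → 3; n=5 → 7; n=6 → 12.
Total orbitals: 3 + 7 + 12 = 22.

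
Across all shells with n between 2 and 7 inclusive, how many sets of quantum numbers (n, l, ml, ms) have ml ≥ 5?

Per-shell orbital counts meeting the constraint:
n=6 → 1; n=7 → 3.
Orbitals: 1 + 3 = 4. Including both spin states (ms = ±1/2) gives 2 × 4 = 8 states.

8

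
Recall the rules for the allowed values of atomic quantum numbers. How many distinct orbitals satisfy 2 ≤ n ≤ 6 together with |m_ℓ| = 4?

6

Go shell by shell, enumerating (ℓ, m_ℓ) with |m_ℓ| = 4:
n=5 → 2; n=6 → 4.
Total orbitals: 2 + 4 = 6.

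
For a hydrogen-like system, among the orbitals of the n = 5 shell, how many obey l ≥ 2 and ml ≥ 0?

Orbitals with l ≥ 2 and ml ≥ 0, by l: l=2 → 3; l=3 → 4; l=4 → 5.
Total orbitals: 3 + 4 + 5 = 12.

12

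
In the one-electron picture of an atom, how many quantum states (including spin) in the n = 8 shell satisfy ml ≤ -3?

The n = 8 shell has l = 0 through 7; check each.
Orbitals with ml ≤ -3, by l: l=3 → 1; l=4 → 2; l=5 → 3; l=6 → 4; l=7 → 5.
Orbitals: 1 + 2 + 3 + 4 + 5 = 15. Each orbital carries two spin states, so 15 × 2 = 30 states.

30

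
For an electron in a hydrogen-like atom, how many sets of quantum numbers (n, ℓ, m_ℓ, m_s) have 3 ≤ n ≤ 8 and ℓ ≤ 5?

316

Treat each shell separately and count matching orbitals:
n=3 → 9; n=4 → 16; n=5 → 25; n=6 → 36; n=7 → 36; n=8 → 36.
Orbitals: 9 + 16 + 25 + 36 + 36 + 36 = 158. Including both spin states (m_s = ±1/2) gives 2 × 158 = 316 states.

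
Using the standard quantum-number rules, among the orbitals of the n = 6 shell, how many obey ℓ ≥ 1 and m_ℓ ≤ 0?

20

With n = 6 the allowed ℓ are 0, 1, …, 5.
Orbitals with ℓ ≥ 1 and m_ℓ ≤ 0, by ℓ: ℓ=1 → 2; ℓ=2 → 3; ℓ=3 → 4; ℓ=4 → 5; ℓ=5 → 6.
Total orbitals: 2 + 3 + 4 + 5 + 6 = 20.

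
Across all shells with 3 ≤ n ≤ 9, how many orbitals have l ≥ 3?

217

Per-shell orbital counts meeting the constraint:
n=4 → 7; n=5 → 16; n=6 → 27; n=7 → 40; n=8 → 55; n=9 → 72.
Total orbitals: 7 + 16 + 27 + 40 + 55 + 72 = 217.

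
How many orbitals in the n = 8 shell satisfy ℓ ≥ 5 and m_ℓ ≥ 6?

The (ℓ, m_ℓ) pairs meeting ℓ ≥ 5 and m_ℓ ≥ 6 give: ℓ=6 → 1; ℓ=7 → 2.
Total orbitals: 1 + 2 = 3.

3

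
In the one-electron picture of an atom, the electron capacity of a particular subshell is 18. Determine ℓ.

2(2ℓ+1) = 18 ⇒ 2ℓ+1 = 9 ⇒ ℓ = 4.

ℓ = 4 (g)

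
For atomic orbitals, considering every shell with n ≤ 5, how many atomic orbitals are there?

Total orbitals = 1² + 2² + 3² + 4² + 5² = 55.

55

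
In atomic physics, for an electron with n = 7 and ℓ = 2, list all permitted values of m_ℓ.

-2, -1, 0, 1, 2

m_ℓ takes every integer from −ℓ to +ℓ. With ℓ = 2 that gives the 5 values -2, -1, 0, 1, 2.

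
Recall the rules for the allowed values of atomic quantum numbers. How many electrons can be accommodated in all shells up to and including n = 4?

60

Total orbitals = 1² + 2² + 3² + 4² = 30. Doubling for spin gives 60 electrons.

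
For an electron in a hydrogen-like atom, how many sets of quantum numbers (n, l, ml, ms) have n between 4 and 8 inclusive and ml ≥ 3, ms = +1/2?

Treat each shell separately and count matching orbitals:
n=4 → 1; n=5 → 3; n=6 → 6; n=7 → 10; n=8 → 15.
Orbitals: 1 + 3 + 6 + 10 + 15 = 35. With ms fixed to +1/2 there is one state per orbital, so 35 states.

35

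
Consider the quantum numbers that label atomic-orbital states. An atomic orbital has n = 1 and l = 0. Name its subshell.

l = 0 corresponds to the letter 's', so the subshell is 1s.

1s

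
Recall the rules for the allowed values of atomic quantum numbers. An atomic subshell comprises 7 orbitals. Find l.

l = 3 (f)

2l+1 = 7 gives l = 3.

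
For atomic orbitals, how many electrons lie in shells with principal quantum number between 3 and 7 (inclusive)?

Shell n has n² orbitals: 3²=9 + 4²=16 + 5²=25 + 6²=36 + 7²=49 = 135 orbitals.
Two spin states per orbital: 2 × 135 = 270 electrons.

270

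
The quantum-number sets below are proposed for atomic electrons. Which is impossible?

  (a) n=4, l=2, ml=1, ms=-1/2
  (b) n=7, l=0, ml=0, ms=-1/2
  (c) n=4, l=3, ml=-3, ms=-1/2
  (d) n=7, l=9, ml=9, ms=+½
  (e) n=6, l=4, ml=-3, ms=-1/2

(d)

(d) has l = 9 ≥ n = 7, violating 0 ≤ l ≤ n−1.
The remaining sets (a), (b), (c), (e) satisfy all four rules.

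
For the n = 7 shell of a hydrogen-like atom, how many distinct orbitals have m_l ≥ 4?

6

Go through l = 0, …, 6 (the values permitted for n = 7).
Orbitals with m_l ≥ 4, by l: l=4 → 1; l=5 → 2; l=6 → 3.
Total orbitals: 1 + 2 + 3 = 6.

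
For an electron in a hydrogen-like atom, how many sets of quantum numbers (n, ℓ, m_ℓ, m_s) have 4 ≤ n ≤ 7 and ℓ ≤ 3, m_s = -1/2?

64

Treat each shell separately and count matching orbitals:
n=4 → 16; n=5 → 16; n=6 → 16; n=7 → 16.
Orbitals: 16 + 16 + 16 + 16 = 64. With m_s fixed to -1/2 there is one state per orbital, so 64 states.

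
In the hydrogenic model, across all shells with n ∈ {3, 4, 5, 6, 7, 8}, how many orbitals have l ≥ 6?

For each n in the range, tally the orbitals obeying l ≥ 6:
n=7 → 13; n=8 → 28.
Total orbitals: 13 + 28 = 41.

41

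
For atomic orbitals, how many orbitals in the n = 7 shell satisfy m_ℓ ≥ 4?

Contributions: ℓ=4 → 1; ℓ=5 → 2; ℓ=6 → 3.
Total orbitals: 1 + 2 + 3 = 6.

6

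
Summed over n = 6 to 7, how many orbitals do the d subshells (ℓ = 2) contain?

A d subshell (ℓ = 2) exists for every n ≥ 3, so shells n = 6, 7 each contribute one — 2 subshells.
Since each d subshell has 2·2+1 = 5 orbitals, the total is 2 × 5 = 10.

10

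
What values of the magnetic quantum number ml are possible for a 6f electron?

The 6f subshell has l = 3, and ml takes every integer from −l to +l. With l = 3 that gives the 7 values -3, -2, -1, 0, 1, 2, 3.

-3, -2, -1, 0, 1, 2, 3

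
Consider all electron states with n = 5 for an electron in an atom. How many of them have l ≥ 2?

Go through l = 0, …, 4 (the values permitted for n = 5).
Orbitals with l ≥ 2, by l: l=2 → 5; l=3 → 7; l=4 → 9.
Orbitals: 5 + 7 + 9 = 21. Each orbital carries two spin states, so 21 × 2 = 42 states.

42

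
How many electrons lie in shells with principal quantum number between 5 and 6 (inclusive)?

122

Shell n has n² orbitals: 5²=25 + 6²=36 = 61 orbitals.
Two spin states per orbital: 2 × 61 = 122 electrons.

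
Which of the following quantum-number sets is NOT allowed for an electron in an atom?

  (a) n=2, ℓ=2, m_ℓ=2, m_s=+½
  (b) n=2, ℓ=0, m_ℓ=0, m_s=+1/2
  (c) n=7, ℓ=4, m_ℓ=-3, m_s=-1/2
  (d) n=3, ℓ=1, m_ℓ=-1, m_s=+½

(a) has ℓ = 2 ≥ n = 2, violating 0 ≤ ℓ ≤ n−1.
The remaining sets (b), (c), (d) satisfy all four rules.

(a)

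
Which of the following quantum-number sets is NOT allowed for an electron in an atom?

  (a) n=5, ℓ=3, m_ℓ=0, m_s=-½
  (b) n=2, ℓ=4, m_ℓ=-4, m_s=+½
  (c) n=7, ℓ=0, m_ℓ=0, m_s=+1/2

(b)

(b) has ℓ = 4 ≥ n = 2, violating 0 ≤ ℓ ≤ n−1.
The remaining sets (a), (c) satisfy all four rules.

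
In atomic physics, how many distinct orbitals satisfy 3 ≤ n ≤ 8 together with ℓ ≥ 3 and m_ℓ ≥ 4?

20

Treat each shell separately and count matching orbitals:
n=5 → 1; n=6 → 3; n=7 → 6; n=8 → 10.
Total orbitals: 1 + 3 + 6 + 10 = 20.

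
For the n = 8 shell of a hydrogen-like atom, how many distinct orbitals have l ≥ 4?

48

Go through l = 0, …, 7 (the values permitted for n = 8).
Contributions: l=4 → 9; l=5 → 11; l=6 → 13; l=7 → 15.
Total orbitals: 9 + 11 + 13 + 15 = 48.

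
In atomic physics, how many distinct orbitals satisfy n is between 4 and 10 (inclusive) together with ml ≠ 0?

322

For each n in the range, tally the orbitals obeying ml ≠ 0:
n=4 → 12; n=5 → 20; n=6 → 30; n=7 → 42; n=8 → 56; n=9 → 72; n=10 → 90.
Total orbitals: 12 + 20 + 30 + 42 + 56 + 72 + 90 = 322.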